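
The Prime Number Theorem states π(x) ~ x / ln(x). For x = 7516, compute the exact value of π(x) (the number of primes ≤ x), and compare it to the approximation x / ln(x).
π(7516) = 951;  x/ln(x) ≈ 842.15;  relative error ≈ 11.45%.

Directly count primes up to 7516: π(7516) = 951. The PNT approximation gives 7516/ln(7516) ≈ 7516/8.92479 ≈ 842.15. Relative error (π(x) − x/ln(x)) / π(x) ≈ 11.45%; the approximation is known to undercount slightly (Li(x) is a better estimate).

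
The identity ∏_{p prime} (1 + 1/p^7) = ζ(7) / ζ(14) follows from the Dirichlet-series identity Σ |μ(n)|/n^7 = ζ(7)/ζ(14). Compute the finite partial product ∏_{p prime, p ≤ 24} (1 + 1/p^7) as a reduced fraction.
∏ = 1213055423679013780431254747580653474818754487990016/1203084832226034935165248483197620256588271403484375

The primes p ≤ 24 are [2, 3, 5, 7, 11, 13, 17, 19, 23]. For each, (1 + 1/p^7) = (p^7 + 1)/p^7. Multiplying these fractions over p ∈ [2, 3, 5, 7, 11, 13, 17, 19, 23] gives 1213055423679013780431254747580653474818754487990016/1203084832226034935165248483197620256588271403484375. (In the limit P → ∞ this tends to ζ(7)/ζ(14).)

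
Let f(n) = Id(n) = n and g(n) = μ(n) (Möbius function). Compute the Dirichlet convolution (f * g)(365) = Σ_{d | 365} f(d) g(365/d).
(Id * μ)(365) = 288

Divisors of 365: [1, 5, 73, 365]. For each d | 365:
  d = 1: Id(1) · μ(365/1) = 1 · 1 = 1
  d = 5: Id(5) · μ(365/5) = 5 · -1 = -5
  d = 73: Id(73) · μ(365/73) = 73 · -1 = -73
  d = 365: Id(365) · μ(365/365) = 365 · 1 = 365
Summing: (Id * μ)(365) = 1 + -5 + -73 + 365 = 288.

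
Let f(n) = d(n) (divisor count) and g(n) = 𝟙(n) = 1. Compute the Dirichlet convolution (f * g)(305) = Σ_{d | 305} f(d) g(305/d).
(d * 𝟙)(305) = 9

Divisors of 305: [1, 5, 61, 305]. For each d | 305:
  d = 1: d(1) · 𝟙(305/1) = 1 · 1 = 1
  d = 5: d(5) · 𝟙(305/5) = 2 · 1 = 2
  d = 61: d(61) · 𝟙(305/61) = 2 · 1 = 2
  d = 305: d(305) · 𝟙(305/305) = 4 · 1 = 4
Summing: (d * 𝟙)(305) = 1 + 2 + 2 + 4 = 9.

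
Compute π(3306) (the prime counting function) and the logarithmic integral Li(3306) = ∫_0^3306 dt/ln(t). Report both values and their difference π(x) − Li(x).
π(3306) = 464;  Li(3306) ≈ 480.75;  π(x) − Li(x) ≈ -16.75.

Direct count of primes ≤ 3306 gives π(3306) = 464. Numerical evaluation of the logarithmic integral gives Li(3306) ≈ 480.75. The difference π(x) − Li(x) ≈ -16.75 is typically negative for small/moderate x (Li(x) overestimates), though Littlewood's theorem shows this sign changes infinitely often.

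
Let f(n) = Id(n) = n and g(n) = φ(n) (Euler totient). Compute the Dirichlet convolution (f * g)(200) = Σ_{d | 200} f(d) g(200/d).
(Id * φ)(200) = 1300

Divisors of 200: [1, 2, 4, 5, 8, 10, 20, 25, 40, 50, 100, 200]. For each d | 200:
  d = 1: Id(1) · φ(200/1) = 1 · 80 = 80
  d = 2: Id(2) · φ(200/2) = 2 · 40 = 80
  d = 4: Id(4) · φ(200/4) = 4 · 20 = 80
  d = 5: Id(5) · φ(200/5) = 5 · 16 = 80
  d = 8: Id(8) · φ(200/8) = 8 · 20 = 160
  d = 10: Id(10) · φ(200/10) = 10 · 8 = 80
  d = 20: Id(20) · φ(200/20) = 20 · 4 = 80
  d = 25: Id(25) · φ(200/25) = 25 · 4 = 100
  d = 40: Id(40) · φ(200/40) = 40 · 4 = 160
  d = 50: Id(50) · φ(200/50) = 50 · 2 = 100
  d = 100: Id(100) · φ(200/100) = 100 · 1 = 100
  d = 200: Id(200) · φ(200/200) = 200 · 1 = 200
Summing: (Id * φ)(200) = 80 + 80 + 80 + 80 + 160 + 80 + 80 + 100 + 160 + 100 + 100 + 200 = 1300.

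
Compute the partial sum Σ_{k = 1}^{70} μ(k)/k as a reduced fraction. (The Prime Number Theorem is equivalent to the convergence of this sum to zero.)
Σ μ(k)/k = 336338530534578047569/224523472888007630167974

Values of μ(k) for 1 ≤ k ≤ 70: μ(1) = 1, μ(2) = -1, μ(3) = -1, μ(5) = -1, μ(6) = 1, μ(7) = -1, μ(10) = 1, μ(11) = -1, μ(13) = -1, μ(14) = 1, μ(15) = 1, μ(17) = -1, μ(19) = -1, μ(21) = 1, μ(22) = 1, μ(23) = -1, μ(26) = 1, μ(29) = -1, μ(30) = -1, μ(31) = -1, μ(33) = 1, μ(34) = 1, μ(35) = 1, μ(37) = -1, μ(38) = 1, μ(39) = 1, μ(41) = -1, μ(42) = -1, μ(43) = -1, μ(46) = 1, μ(47) = -1, μ(51) = 1, μ(53) = -1, μ(55) = 1, μ(57) = 1, μ(58) = 1, μ(59) = -1, μ(61) = -1, μ(62) = 1, μ(65) = 1, μ(66) = -1, μ(67) = -1, μ(69) = 1, μ(70) = -1, with μ = 0 on non-squarefree integers. Summing μ(k)/k for k where μ(k) ≠ 0 gives 336338530534578047569/224523472888007630167974 ≈ 0.0015. (PNT ⟺ this sum → 0 as n → ∞.)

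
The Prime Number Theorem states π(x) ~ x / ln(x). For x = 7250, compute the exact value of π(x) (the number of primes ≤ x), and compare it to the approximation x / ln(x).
π(7250) = 927;  x/ln(x) ≈ 815.64;  relative error ≈ 12.01%.

Directly count primes up to 7250: π(7250) = 927. The PNT approximation gives 7250/ln(7250) ≈ 7250/8.88876 ≈ 815.64. Relative error (π(x) − x/ln(x)) / π(x) ≈ 12.01%; the approximation is known to undercount slightly (Li(x) is a better estimate).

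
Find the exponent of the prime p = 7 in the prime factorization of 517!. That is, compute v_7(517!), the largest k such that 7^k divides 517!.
v_7(517!) = 84

Legendre's formula: v_p(n!) = Σ_{k ≥ 1} ⌊n / p^k⌋. For p = 7, n = 517, the terms are:
  ⌊517/7^1⌋ = ⌊517/7⌋ = 73
  ⌊517/7^2⌋ = ⌊517/49⌋ = 10
  ⌊517/7^3⌋ = ⌊517/343⌋ = 1
(the next term ⌊517/7^4⌋ = 0, terminating the sum). Summing: v_7(517!) = 73 + 10 + 1 = 84.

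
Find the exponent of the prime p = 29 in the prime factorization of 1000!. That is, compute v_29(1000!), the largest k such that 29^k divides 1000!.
v_29(1000!) = 35

Legendre's formula: v_p(n!) = Σ_{k ≥ 1} ⌊n / p^k⌋. For p = 29, n = 1000, the terms are:
  ⌊1000/29^1⌋ = ⌊1000/29⌋ = 34
  ⌊1000/29^2⌋ = ⌊1000/841⌋ = 1
(the next term ⌊1000/29^3⌋ = 0, terminating the sum). Summing: v_29(1000!) = 34 + 1 = 35.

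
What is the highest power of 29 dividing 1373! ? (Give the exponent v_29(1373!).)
v_29(1373!) = 48

Legendre's formula: v_p(n!) = Σ_{k ≥ 1} ⌊n / p^k⌋. For p = 29, n = 1373, the terms are:
  ⌊1373/29^1⌋ = ⌊1373/29⌋ = 47
  ⌊1373/29^2⌋ = ⌊1373/841⌋ = 1
(the next term ⌊1373/29^3⌋ = 0, terminating the sum). Summing: v_29(1373!) = 47 + 1 = 48.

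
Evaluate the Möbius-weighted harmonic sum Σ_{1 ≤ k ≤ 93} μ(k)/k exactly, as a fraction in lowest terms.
Σ μ(k)/k = 160646574025887074368700140133097/7922913965448516923550179200452770

Values of μ(k) for 1 ≤ k ≤ 93: μ(1) = 1, μ(2) = -1, μ(3) = -1, μ(5) = -1, μ(6) = 1, μ(7) = -1, μ(10) = 1, μ(11) = -1, μ(13) = -1, μ(14) = 1, μ(15) = 1, μ(17) = -1, μ(19) = -1, μ(21) = 1, μ(22) = 1, μ(23) = -1, μ(26) = 1, μ(29) = -1, μ(30) = -1, μ(31) = -1, μ(33) = 1, μ(34) = 1, μ(35) = 1, μ(37) = -1, μ(38) = 1, μ(39) = 1, μ(41) = -1, μ(42) = -1, μ(43) = -1, μ(46) = 1, μ(47) = -1, μ(51) = 1, μ(53) = -1, μ(55) = 1, μ(57) = 1, μ(58) = 1, μ(59) = -1, μ(61) = -1, μ(62) = 1, μ(65) = 1, μ(66) = -1, μ(67) = -1, μ(69) = 1, μ(70) = -1, μ(71) = -1, μ(73) = -1, μ(74) = 1, μ(77) = 1, μ(78) = -1, μ(79) = -1, μ(82) = 1, μ(83) = -1, μ(85) = 1, μ(86) = 1, μ(87) = 1, μ(89) = -1, μ(91) = 1, μ(93) = 1, with μ = 0 on non-squarefree integers. Summing μ(k)/k for k where μ(k) ≠ 0 gives 160646574025887074368700140133097/7922913965448516923550179200452770 ≈ 0.0203. (PNT ⟺ this sum → 0 as n → ∞.)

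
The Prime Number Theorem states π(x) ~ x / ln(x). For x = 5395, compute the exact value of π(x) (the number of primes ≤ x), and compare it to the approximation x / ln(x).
π(5395) = 711;  x/ln(x) ≈ 627.82;  relative error ≈ 11.70%.

Directly count primes up to 5395: π(5395) = 711. The PNT approximation gives 5395/ln(5395) ≈ 5395/8.59323 ≈ 627.82. Relative error (π(x) − x/ln(x)) / π(x) ≈ 11.70%; the approximation is known to undercount slightly (Li(x) is a better estimate).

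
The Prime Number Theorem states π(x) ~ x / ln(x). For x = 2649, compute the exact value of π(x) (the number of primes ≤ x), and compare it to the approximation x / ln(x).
π(2649) = 383;  x/ln(x) ≈ 336.08;  relative error ≈ 12.25%.

Directly count primes up to 2649: π(2649) = 383. The PNT approximation gives 2649/ln(2649) ≈ 2649/7.88194 ≈ 336.08. Relative error (π(x) − x/ln(x)) / π(x) ≈ 12.25%; the approximation is known to undercount slightly (Li(x) is a better estimate).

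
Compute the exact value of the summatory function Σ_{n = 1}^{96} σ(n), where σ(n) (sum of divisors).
Σ_{n ≤ 96} σ(n) = 7657

Compute σ(n) for each 1 ≤ n ≤ 96: σ(1) = 1, σ(2) = 3, σ(3) = 4, σ(4) = 7, σ(5) = 6, σ(6) = 12, σ(7) = 8, σ(8) = 15, σ(9) = 13, σ(10) = 18, σ(11) = 12, σ(12) = 28, σ(13) = 14, σ(14) = 24, σ(15) = 24, σ(16) = 31, σ(17) = 18, σ(18) = 39, σ(19) = 20, σ(20) = 42, σ(21) = 32, σ(22) = 36, σ(23) = 24, σ(24) = 60, σ(25) = 31, σ(26) = 42, σ(27) = 40, σ(28) = 56, σ(29) = 30, σ(30) = 72, σ(31) = 32, σ(32) = 63, σ(33) = 48, σ(34) = 54, σ(35) = 48, σ(36) = 91, σ(37) = 38, σ(38) = 60, σ(39) = 56, σ(40) = 90, σ(41) = 42, σ(42) = 96, σ(43) = 44, σ(44) = 84, σ(45) = 78, σ(46) = 72, σ(47) = 48, σ(48) = 124, σ(49) = 57, σ(50) = 93, σ(51) = 72, σ(52) = 98, σ(53) = 54, σ(54) = 120, σ(55) = 72, σ(56) = 120, σ(57) = 80, σ(58) = 90, σ(59) = 60, σ(60) = 168, σ(61) = 62, σ(62) = 96, σ(63) = 104, σ(64) = 127, σ(65) = 84, σ(66) = 144, σ(67) = 68, σ(68) = 126, σ(69) = 96, σ(70) = 144, σ(71) = 72, σ(72) = 195, σ(73) = 74, σ(74) = 114, σ(75) = 124, σ(76) = 140, σ(77) = 96, σ(78) = 168, σ(79) = 80, σ(80) = 186, σ(81) = 121, σ(82) = 126, σ(83) = 84, σ(84) = 224, σ(85) = 108, σ(86) = 132, σ(87) = 120, σ(88) = 180, σ(89) = 90, σ(90) = 234, σ(91) = 112, σ(92) = 168, σ(93) = 128, σ(94) = 144, σ(95) = 120, σ(96) = 252. Summing all 96 values: 7657. (Average order: Σ_{n ≤ x} σ(n) ~ (π²/12) x². For x = 96, (π²/12)·96² ≈ 7579.86.)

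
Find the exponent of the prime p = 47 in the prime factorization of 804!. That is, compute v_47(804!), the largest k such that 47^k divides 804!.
v_47(804!) = 17

Legendre's formula: v_p(n!) = Σ_{k ≥ 1} ⌊n / p^k⌋. For p = 47, n = 804, the terms are:
  ⌊804/47^1⌋ = ⌊804/47⌋ = 17
(the next term ⌊804/47^2⌋ = 0, terminating the sum). Summing: v_47(804!) = 17 = 17.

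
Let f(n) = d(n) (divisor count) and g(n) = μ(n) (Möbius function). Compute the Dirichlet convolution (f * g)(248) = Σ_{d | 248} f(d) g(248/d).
(d * μ)(248) = 1

Divisors of 248: [1, 2, 4, 8, 31, 62, 124, 248]. For each d | 248:
  d = 1: d(1) · μ(248/1) = 1 · 0 = 0
  d = 2: d(2) · μ(248/2) = 2 · 0 = 0
  d = 4: d(4) · μ(248/4) = 3 · 1 = 3
  d = 8: d(8) · μ(248/8) = 4 · -1 = -4
  d = 31: d(31) · μ(248/31) = 2 · 0 = 0
  d = 62: d(62) · μ(248/62) = 4 · 0 = 0
  d = 124: d(124) · μ(248/124) = 6 · -1 = -6
  d = 248: d(248) · μ(248/248) = 8 · 1 = 8
Summing: (d * μ)(248) = 0 + 0 + 3 + -4 + 0 + 0 + -6 + 8 = 1.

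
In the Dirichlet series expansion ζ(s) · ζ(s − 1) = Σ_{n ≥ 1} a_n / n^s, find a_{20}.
σ(20) = 42

In the product (Σ m^0/m^s)(Σ k / k^s) = Σ (Σ_{d | n} d) / n^s, the coefficient of 1/n^s is σ(n) = Σ_{d | n} d. For n = 20, divisors are [1, 2, 4, 5, 10, 20]; summing: σ(20) = 42.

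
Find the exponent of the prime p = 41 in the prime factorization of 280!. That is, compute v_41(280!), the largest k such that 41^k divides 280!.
v_41(280!) = 6

Legendre's formula: v_p(n!) = Σ_{k ≥ 1} ⌊n / p^k⌋. For p = 41, n = 280, the terms are:
  ⌊280/41^1⌋ = ⌊280/41⌋ = 6
(the next term ⌊280/41^2⌋ = 0, terminating the sum). Summing: v_41(280!) = 6 = 6.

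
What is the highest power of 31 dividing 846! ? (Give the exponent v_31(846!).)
v_31(846!) = 27

Legendre's formula: v_p(n!) = Σ_{k ≥ 1} ⌊n / p^k⌋. For p = 31, n = 846, the terms are:
  ⌊846/31^1⌋ = ⌊846/31⌋ = 27
(the next term ⌊846/31^2⌋ = 0, terminating the sum). Summing: v_31(846!) = 27 = 27.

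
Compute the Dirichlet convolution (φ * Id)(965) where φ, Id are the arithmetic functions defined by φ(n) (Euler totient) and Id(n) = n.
(φ * Id)(965) = 3465

Divisors of 965: [1, 5, 193, 965]. For each d | 965:
  d = 1: φ(1) · Id(965/1) = 1 · 965 = 965
  d = 5: φ(5) · Id(965/5) = 4 · 193 = 772
  d = 193: φ(193) · Id(965/193) = 192 · 5 = 960
  d = 965: φ(965) · Id(965/965) = 768 · 1 = 768
Summing: (φ * Id)(965) = 965 + 772 + 960 + 768 = 3465.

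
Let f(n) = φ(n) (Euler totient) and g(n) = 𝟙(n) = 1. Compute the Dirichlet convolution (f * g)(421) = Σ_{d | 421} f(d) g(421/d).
(φ * 𝟙)(421) = 421

Divisors of 421: [1, 421]. For each d | 421:
  d = 1: φ(1) · 𝟙(421/1) = 1 · 1 = 1
  d = 421: φ(421) · 𝟙(421/421) = 420 · 1 = 420
Summing: (φ * 𝟙)(421) = 1 + 420 = 421.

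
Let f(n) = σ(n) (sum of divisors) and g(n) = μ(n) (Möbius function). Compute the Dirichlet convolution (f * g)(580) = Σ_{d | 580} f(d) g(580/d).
(σ * μ)(580) = 580

Divisors of 580: [1, 2, 4, 5, 10, 20, 29, 58, 116, 145, 290, 580]. For each d | 580:
  d = 1: σ(1) · μ(580/1) = 1 · 0 = 0
  d = 2: σ(2) · μ(580/2) = 3 · -1 = -3
  d = 4: σ(4) · μ(580/4) = 7 · 1 = 7
  d = 5: σ(5) · μ(580/5) = 6 · 0 = 0
  d = 10: σ(10) · μ(580/10) = 18 · 1 = 18
  d = 20: σ(20) · μ(580/20) = 42 · -1 = -42
  d = 29: σ(29) · μ(580/29) = 30 · 0 = 0
  d = 58: σ(58) · μ(580/58) = 90 · 1 = 90
  d = 116: σ(116) · μ(580/116) = 210 · -1 = -210
  d = 145: σ(145) · μ(580/145) = 180 · 0 = 0
  d = 290: σ(290) · μ(580/290) = 540 · -1 = -540
  d = 580: σ(580) · μ(580/580) = 1260 · 1 = 1260
Summing: (σ * μ)(580) = 0 + -3 + 7 + 0 + 18 + -42 + 0 + 90 + -210 + 0 + -540 + 1260 = 580.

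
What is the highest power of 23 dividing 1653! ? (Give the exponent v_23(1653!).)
v_23(1653!) = 74

Legendre's formula: v_p(n!) = Σ_{k ≥ 1} ⌊n / p^k⌋. For p = 23, n = 1653, the terms are:
  ⌊1653/23^1⌋ = ⌊1653/23⌋ = 71
  ⌊1653/23^2⌋ = ⌊1653/529⌋ = 3
(the next term ⌊1653/23^3⌋ = 0, terminating the sum). Summing: v_23(1653!) = 71 + 3 = 74.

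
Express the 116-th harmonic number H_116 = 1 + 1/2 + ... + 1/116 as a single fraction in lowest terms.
H_116 = 92723052988307480317436790993517488799788772043569/17379782769567790172972927968296006432665936992320

Direct summation: H_116 = 1 + 1/2 + ... + 1/116. The least common denominator is lcm(1, ..., 116) = 955888052326228459513511038256280353796626534577600; over this denominator the numerator is 955888052326228459513511038256280353796626534577600 + 477944026163114229756755519128140176898313267288800 + 318629350775409486504503679418760117932208844859200 + 238972013081557114878377759564070088449156633644400 + 191177610465245691902702207651256070759325306915520 + 159314675387704743252251839709380058966104422429600 + 136555436046604065644787291179468621970946647796800 + 119486006540778557439188879782035044224578316822200 + 106209783591803162168167893139586705977402948286400 + 95588805232622845951351103825628035379662653457760 + 86898913847838950864864639841480032163329684961600 + 79657337693852371626125919854690029483052211214800 + 73529850178940650731808541404329257984355887275200 + 68277718023302032822393645589734310985473323898400 + 63725870155081897300900735883752023586441768971840 + 59743003270389278719594439891017522112289158411100 + 56228708960366379971383002250369432576272149092800 + 53104891795901581084083946569793352988701474143200 + 50309897490854129448079528329277913357717186030400 + 47794402616311422975675551912814017689831326728880 + 45518478682201355214929097059822873990315549265600 + 43449456923919475432432319920740016081664842480800 + 41560350101140367804935262532881754512896805851200 + 39828668846926185813062959927345014741526105607400 + 38235522093049138380540441530251214151865061383104 + 36764925089470325365904270702164628992177943637600 + 35403261197267720722722631046528901992467649428800 + 34138859011651016411196822794867155492736661949200 + 32961656976766498603914173732975184613676777054400 + 31862935077540948650450367941876011793220884485920 + 30835098462136401919790678653428398509568597889600 + 29871501635194639359797219945508761056144579205550 + 28966304615946316954954879947160010721109894987200 + 28114354480183189985691501125184716288136074546400 + 27311087209320813128957458235893724394189329559360 + 26552445897950790542041973284896676494350737071600 + 25834812225033201608473271304223793345854771204800 + 25154948745427064724039764164638956678858593015200 + 24509950059646883577269513801443085994785295758400 + 23897201308155711487837775956407008844915663364440 + 23314342739664108768622220445275130580405525233600 + 22759239341100677607464548529911436995157774632800 + 22229954705261126965430489261773961716200617083200 + 21724728461959737716216159960370008040832421240400 + 21241956718360632433633578627917341195480589657280 + 20780175050570183902467631266440877256448402925600 + 20338043666515499138585341239495326676523968820800 + 19914334423463092906531479963672507370763052803700 + 19507919435229152234969613025638374567278092542400 + 19117761046524569190270220765125607075932530691552 + 18742902986788793323794334083456477525424049697600 + 18382462544735162682952135351082314496088971818800 + 18035623628796763387047378080307176486728802539200 + 17701630598633860361361315523264450996233824714400 + 17379782769567790172972927968296006432665936992320 + 17069429505825508205598411397433577746368330974600 + 16769965830284709816026509443092637785905728676800 + 16480828488383249301957086866487592306838388527200 + 16201492412308956940906966750106446674519093806400 + 15931467538770474325225183970938005896610442242960 + 15670295939774237041205098987807874652403713681600 + 15417549231068200959895339326714199254784298944800 + 15172826227400451738309699019940957996771849755200 + 14935750817597319679898609972754380528072289602775 + 14705970035788130146361708280865851596871177455040 + 14483152307973158477477439973580005360554947493600 + 14266985855615350141992702063526572444725769172800 + 14057177240091594992845750562592358144068037273200 + 13853450033713455934978420844293918170965601950400 + 13655543604660406564478729117946862197094664779680 + 13463212004594767035401563919102540194318683585600 + 13276222948975395271020986642448338247175368535800 + 13094356881181211774157685455565484298583925131200 + 12917406112516600804236635652111896672927385602400 + 12745174031016379460180147176750404717288353794368 + 12577474372713532362019882082319478339429296507600 + 12414130549691278694980662834497147451904240708800 + 12254975029823441788634756900721542997392647879200 + 12099848763623145057133051117168105744261095374400 + 11948600654077855743918887978203504422457831682220 + 11801087065755906907574210348842967330822549809600 + 11657171369832054384311110222637565290202762616800 + 11516723522002752524259169135617835587911163067200 + 11379619670550338803732274264955718497578887316400 + 11245741792073275994276600450073886515254429818560 + 11114977352630563482715244630886980858100308541600 + 10987218992255499534638057910991728204558925684800 + 10862364230979868858108079980185004020416210620200 + 10740315194676724264196753238834610716816028478400 + 10620978359180316216816789313958670597740294828640 + 10504264311277235818829791629189893997765126753600 + 10390087525285091951233815633220438628224201462800 + 10278366154045467306596892884476132836522865963200 + 10169021833257749569292670619747663338261984410400 + 10061979498170825889615905665855582671543437206080 + 9957167211731546453265739981836253685381526401850 + 9854516003363179994984649878930725296872438500800 + 9753959717614576117484806512819187283639046271200 + 9655434871982105651651626649053336907036631662400 + 9558880523262284595135110382562803537966265345776 + 9464238141843846133797138992636439146501252817600 + 9371451493394396661897167041728238762712024848800 + 9280466527439111257412728526760003434918704219200 + 9191231272367581341476067675541157248044485909400 + 9103695736440271042985819411964574798063109853120 + 9017811814398381693523689040153588243364401269600 + 8933533199310546350593561105198881811183425556800 + 8850815299316930180680657761632225498116912357200 + 8769615158956224399206523286754865631161711326400 + 8689891384783895086486463984148003216332968496160 + 8611604075011067202824423768074597781951590401600 + 8534714752912754102799205698716788873184165487300 + 8459186303771933270031071135011330564571916235200 + 8384982915142354908013254721546318892952864338400 + 8312070020228073560987052506576350902579361170240 + 8240414244191624650978543433243796153419194263600 = 5099767914356911417459023504643461883988382462396295, so H_116 = 5099767914356911417459023504643461883988382462396295/955888052326228459513511038256280353796626534577600; reducing by gcd(5099767914356911417459023504643461883988382462396295, 955888052326228459513511038256280353796626534577600) = 55 gives 92723052988307480317436790993517488799788772043569/17379782769567790172972927968296006432665936992320 ≈ 5.33511. (The PNT-adjacent estimate ln(116) + γ ≈ 5.33081 matches within O(1/n).)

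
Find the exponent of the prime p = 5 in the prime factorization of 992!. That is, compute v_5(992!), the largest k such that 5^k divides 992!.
v_5(992!) = 245

Legendre's formula: v_p(n!) = Σ_{k ≥ 1} ⌊n / p^k⌋. For p = 5, n = 992, the terms are:
  ⌊992/5^1⌋ = ⌊992/5⌋ = 198
  ⌊992/5^2⌋ = ⌊992/25⌋ = 39
  ⌊992/5^3⌋ = ⌊992/125⌋ = 7
  ⌊992/5^4⌋ = ⌊992/625⌋ = 1
(the next term ⌊992/5^5⌋ = 0, terminating the sum). Summing: v_5(992!) = 198 + 39 + 7 + 1 = 245.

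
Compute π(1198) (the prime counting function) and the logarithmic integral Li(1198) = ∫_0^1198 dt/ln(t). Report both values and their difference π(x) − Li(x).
π(1198) = 196;  Li(1198) ≈ 205.89;  π(x) − Li(x) ≈ -9.89.

Direct count of primes ≤ 1198 gives π(1198) = 196. Numerical evaluation of the logarithmic integral gives Li(1198) ≈ 205.89. The difference π(x) − Li(x) ≈ -9.89 is typically negative for small/moderate x (Li(x) overestimates), though Littlewood's theorem shows this sign changes infinitely often.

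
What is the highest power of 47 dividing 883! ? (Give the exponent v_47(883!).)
v_47(883!) = 18

Legendre's formula: v_p(n!) = Σ_{k ≥ 1} ⌊n / p^k⌋. For p = 47, n = 883, the terms are:
  ⌊883/47^1⌋ = ⌊883/47⌋ = 18
(the next term ⌊883/47^2⌋ = 0, terminating the sum). Summing: v_47(883!) = 18 = 18.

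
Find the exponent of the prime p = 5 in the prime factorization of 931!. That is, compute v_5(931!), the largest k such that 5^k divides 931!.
v_5(931!) = 231

Legendre's formula: v_p(n!) = Σ_{k ≥ 1} ⌊n / p^k⌋. For p = 5, n = 931, the terms are:
  ⌊931/5^1⌋ = ⌊931/5⌋ = 186
  ⌊931/5^2⌋ = ⌊931/25⌋ = 37
  ⌊931/5^3⌋ = ⌊931/125⌋ = 7
  ⌊931/5^4⌋ = ⌊931/625⌋ = 1
(the next term ⌊931/5^5⌋ = 0, terminating the sum). Summing: v_5(931!) = 186 + 37 + 7 + 1 = 231.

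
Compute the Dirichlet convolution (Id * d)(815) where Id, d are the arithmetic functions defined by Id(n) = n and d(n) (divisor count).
(Id * d)(815) = 1155

Divisors of 815: [1, 5, 163, 815]. For each d | 815:
  d = 1: Id(1) · d(815/1) = 1 · 4 = 4
  d = 5: Id(5) · d(815/5) = 5 · 2 = 10
  d = 163: Id(163) · d(815/163) = 163 · 2 = 326
  d = 815: Id(815) · d(815/815) = 815 · 1 = 815
Summing: (Id * d)(815) = 4 + 10 + 326 + 815 = 1155.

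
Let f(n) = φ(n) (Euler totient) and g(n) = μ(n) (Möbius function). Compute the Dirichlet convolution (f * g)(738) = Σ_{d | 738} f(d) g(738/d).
(φ * μ)(738) = 0

Divisors of 738: [1, 2, 3, 6, 9, 18, 41, 82, 123, 246, 369, 738]. For each d | 738:
  d = 1: φ(1) · μ(738/1) = 1 · 0 = 0
  d = 2: φ(2) · μ(738/2) = 1 · 0 = 0
  d = 3: φ(3) · μ(738/3) = 2 · -1 = -2
  d = 6: φ(6) · μ(738/6) = 2 · 1 = 2
  d = 9: φ(9) · μ(738/9) = 6 · 1 = 6
  d = 18: φ(18) · μ(738/18) = 6 · -1 = -6
  d = 41: φ(41) · μ(738/41) = 40 · 0 = 0
  d = 82: φ(82) · μ(738/82) = 40 · 0 = 0
  d = 123: φ(123) · μ(738/123) = 80 · 1 = 80
  d = 246: φ(246) · μ(738/246) = 80 · -1 = -80
  d = 369: φ(369) · μ(738/369) = 240 · -1 = -240
  d = 738: φ(738) · μ(738/738) = 240 · 1 = 240
Summing: (φ * μ)(738) = 0 + 0 + -2 + 2 + 6 + -6 + 0 + 0 + 80 + -80 + -240 + 240 = 0.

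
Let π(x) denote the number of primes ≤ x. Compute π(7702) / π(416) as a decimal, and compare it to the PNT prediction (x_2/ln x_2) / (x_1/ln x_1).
π(7702)/π(416) = 977/80 ≈ 12.2125;  PNT prediction ≈ 12.4764.

π(416) = 80 and π(7702) = 977, so π(7702)/π(416) ≈ 12.2125. The PNT-predicted ratio is (7702/ln(7702)) / (416/ln(416)) ≈ 12.4764. The two agree to within a few percent, as expected.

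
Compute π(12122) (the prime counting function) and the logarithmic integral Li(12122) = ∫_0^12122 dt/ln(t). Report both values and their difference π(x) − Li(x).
π(12122) = 1452;  Li(12122) ≈ 1474.08;  π(x) − Li(x) ≈ -22.08.

Direct count of primes ≤ 12122 gives π(12122) = 1452. Numerical evaluation of the logarithmic integral gives Li(12122) ≈ 1474.08. The difference π(x) − Li(x) ≈ -22.08 is typically negative for small/moderate x (Li(x) overestimates), though Littlewood's theorem shows this sign changes infinitely often.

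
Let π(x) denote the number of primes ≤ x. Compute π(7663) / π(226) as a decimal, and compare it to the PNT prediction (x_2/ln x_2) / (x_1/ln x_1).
π(7663)/π(226) = 971/48 ≈ 20.2292;  PNT prediction ≈ 20.5491.

π(226) = 48 and π(7663) = 971, so π(7663)/π(226) ≈ 20.2292. The PNT-predicted ratio is (7663/ln(7663)) / (226/ln(226)) ≈ 20.5491. The two agree to within a few percent, as expected.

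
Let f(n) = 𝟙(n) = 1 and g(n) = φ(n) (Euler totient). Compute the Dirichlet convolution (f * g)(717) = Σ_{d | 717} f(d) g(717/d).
(𝟙 * φ)(717) = 717

Divisors of 717: [1, 3, 239, 717]. For each d | 717:
  d = 1: 𝟙(1) · φ(717/1) = 1 · 476 = 476
  d = 3: 𝟙(3) · φ(717/3) = 1 · 238 = 238
  d = 239: 𝟙(239) · φ(717/239) = 1 · 2 = 2
  d = 717: 𝟙(717) · φ(717/717) = 1 · 1 = 1
Summing: (𝟙 * φ)(717) = 476 + 238 + 2 + 1 = 717.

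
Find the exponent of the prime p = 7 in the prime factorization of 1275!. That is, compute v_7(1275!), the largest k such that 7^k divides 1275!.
v_7(1275!) = 211

Legendre's formula: v_p(n!) = Σ_{k ≥ 1} ⌊n / p^k⌋. For p = 7, n = 1275, the terms are:
  ⌊1275/7^1⌋ = ⌊1275/7⌋ = 182
  ⌊1275/7^2⌋ = ⌊1275/49⌋ = 26
  ⌊1275/7^3⌋ = ⌊1275/343⌋ = 3
(the next term ⌊1275/7^4⌋ = 0, terminating the sum). Summing: v_7(1275!) = 182 + 26 + 3 = 211.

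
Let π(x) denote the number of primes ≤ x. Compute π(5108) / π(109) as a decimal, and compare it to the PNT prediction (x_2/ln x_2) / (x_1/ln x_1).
π(5108)/π(109) = 683/29 ≈ 23.5517;  PNT prediction ≈ 25.7476.

π(109) = 29 and π(5108) = 683, so π(5108)/π(109) ≈ 23.5517. The PNT-predicted ratio is (5108/ln(5108)) / (109/ln(109)) ≈ 25.7476. The two agree to within a few percent, as expected.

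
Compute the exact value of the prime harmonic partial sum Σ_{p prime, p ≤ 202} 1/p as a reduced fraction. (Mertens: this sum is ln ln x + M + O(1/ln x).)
Σ 1/p = 15202313841027497739047080375538859939135227730139536997746371469607707132833646367/7799922041683461553249199106329813876687996789903550945093032474868511536164700810

π(202) = 46, so the primes ≤ 202 are [2, 3, 5, 7, 11, 13, 17, 19, 23, 29, 31, 37, 41, 43, 47, 53, 59, 61, 67, 71, 73, 79, 83, 89, 97, 101, 103, 107, 109, 113, 127, 131, 137, 139, 149, 151, 157, 163, 167, 173, 179, 181, 191, 193, 197, 199]. Summing 1/p over these primes: 15202313841027497739047080375538859939135227730139536997746371469607707132833646367/7799922041683461553249199106329813876687996789903550945093032474868511536164700810 ≈ 1.9490. Mertens estimate ln ln(202) + 0.2615 ≈ 1.9308.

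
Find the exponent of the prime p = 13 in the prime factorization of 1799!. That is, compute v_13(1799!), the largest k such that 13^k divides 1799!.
v_13(1799!) = 148

Legendre's formula: v_p(n!) = Σ_{k ≥ 1} ⌊n / p^k⌋. For p = 13, n = 1799, the terms are:
  ⌊1799/13^1⌋ = ⌊1799/13⌋ = 138
  ⌊1799/13^2⌋ = ⌊1799/169⌋ = 10
(the next term ⌊1799/13^3⌋ = 0, terminating the sum). Summing: v_13(1799!) = 138 + 10 = 148.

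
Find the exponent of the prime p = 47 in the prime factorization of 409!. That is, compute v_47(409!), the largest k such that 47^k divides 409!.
v_47(409!) = 8

Legendre's formula: v_p(n!) = Σ_{k ≥ 1} ⌊n / p^k⌋. For p = 47, n = 409, the terms are:
  ⌊409/47^1⌋ = ⌊409/47⌋ = 8
(the next term ⌊409/47^2⌋ = 0, terminating the sum). Summing: v_47(409!) = 8 = 8.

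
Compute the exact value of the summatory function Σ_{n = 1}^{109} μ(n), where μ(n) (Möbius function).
Σ_{n ≤ 109} μ(n) = -4

Compute μ(n) for each 1 ≤ n ≤ 109: μ(1) = 1, μ(2) = -1, μ(3) = -1, μ(4) = 0, μ(5) = -1, μ(6) = 1, μ(7) = -1, μ(8) = 0, μ(9) = 0, μ(10) = 1, μ(11) = -1, μ(12) = 0, μ(13) = -1, μ(14) = 1, μ(15) = 1, μ(16) = 0, μ(17) = -1, μ(18) = 0, μ(19) = -1, μ(20) = 0, μ(21) = 1, μ(22) = 1, μ(23) = -1, μ(24) = 0, μ(25) = 0, μ(26) = 1, μ(27) = 0, μ(28) = 0, μ(29) = -1, μ(30) = -1, μ(31) = -1, μ(32) = 0, μ(33) = 1, μ(34) = 1, μ(35) = 1, μ(36) = 0, μ(37) = -1, μ(38) = 1, μ(39) = 1, μ(40) = 0, μ(41) = -1, μ(42) = -1, μ(43) = -1, μ(44) = 0, μ(45) = 0, μ(46) = 1, μ(47) = -1, μ(48) = 0, μ(49) = 0, μ(50) = 0, μ(51) = 1, μ(52) = 0, μ(53) = -1, μ(54) = 0, μ(55) = 1, μ(56) = 0, μ(57) = 1, μ(58) = 1, μ(59) = -1, μ(60) = 0, μ(61) = -1, μ(62) = 1, μ(63) = 0, μ(64) = 0, μ(65) = 1, μ(66) = -1, μ(67) = -1, μ(68) = 0, μ(69) = 1, μ(70) = -1, μ(71) = -1, μ(72) = 0, μ(73) = -1, μ(74) = 1, μ(75) = 0, μ(76) = 0, μ(77) = 1, μ(78) = -1, μ(79) = -1, μ(80) = 0, μ(81) = 0, μ(82) = 1, μ(83) = -1, μ(84) = 0, μ(85) = 1, μ(86) = 1, μ(87) = 1, μ(88) = 0, μ(89) = -1, μ(90) = 0, μ(91) = 1, μ(92) = 0, μ(93) = 1, μ(94) = 1, μ(95) = 1, μ(96) = 0, μ(97) = -1, μ(98) = 0, μ(99) = 0, μ(100) = 0, μ(101) = -1, μ(102) = -1, μ(103) = -1, μ(104) = 0, μ(105) = -1, μ(106) = 1, μ(107) = -1, μ(108) = 0, μ(109) = -1. Summing all 109 values: -4. (Mertens function M(x) = Σ_{n ≤ x} μ(n); on average M(x) should be small (PNT ⟺ M(x) = o(x)).)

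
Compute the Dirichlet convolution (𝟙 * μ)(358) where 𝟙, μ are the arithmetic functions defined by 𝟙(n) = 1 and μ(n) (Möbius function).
(𝟙 * μ)(358) = 0

Divisors of 358: [1, 2, 179, 358]. For each d | 358:
  d = 1: 𝟙(1) · μ(358/1) = 1 · 1 = 1
  d = 2: 𝟙(2) · μ(358/2) = 1 · -1 = -1
  d = 179: 𝟙(179) · μ(358/179) = 1 · -1 = -1
  d = 358: 𝟙(358) · μ(358/358) = 1 · 1 = 1
Summing: (𝟙 * μ)(358) = 1 + -1 + -1 + 1 = 0.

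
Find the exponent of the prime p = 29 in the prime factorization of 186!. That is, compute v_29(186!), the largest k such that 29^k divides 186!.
v_29(186!) = 6

Legendre's formula: v_p(n!) = Σ_{k ≥ 1} ⌊n / p^k⌋. For p = 29, n = 186, the terms are:
  ⌊186/29^1⌋ = ⌊186/29⌋ = 6
(the next term ⌊186/29^2⌋ = 0, terminating the sum). Summing: v_29(186!) = 6 = 6.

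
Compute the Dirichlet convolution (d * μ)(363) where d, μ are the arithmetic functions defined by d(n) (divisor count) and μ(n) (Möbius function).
(d * μ)(363) = 1

Divisors of 363: [1, 3, 11, 33, 121, 363]. For each d | 363:
  d = 1: d(1) · μ(363/1) = 1 · 0 = 0
  d = 3: d(3) · μ(363/3) = 2 · 0 = 0
  d = 11: d(11) · μ(363/11) = 2 · 1 = 2
  d = 33: d(33) · μ(363/33) = 4 · -1 = -4
  d = 121: d(121) · μ(363/121) = 3 · -1 = -3
  d = 363: d(363) · μ(363/363) = 6 · 1 = 6
Summing: (d * μ)(363) = 0 + 0 + 2 + -4 + -3 + 6 = 1.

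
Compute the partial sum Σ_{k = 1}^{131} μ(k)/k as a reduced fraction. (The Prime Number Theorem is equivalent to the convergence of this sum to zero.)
Σ μ(k)/k = -4282394934202784040475989054340166706696769726931/525896479052627740771371797072411912900610967452630

Values of μ(k) for 1 ≤ k ≤ 131: μ(1) = 1, μ(2) = -1, μ(3) = -1, μ(5) = -1, μ(6) = 1, μ(7) = -1, μ(10) = 1, μ(11) = -1, μ(13) = -1, μ(14) = 1, μ(15) = 1, μ(17) = -1, μ(19) = -1, μ(21) = 1, μ(22) = 1, μ(23) = -1, μ(26) = 1, μ(29) = -1, μ(30) = -1, μ(31) = -1, μ(33) = 1, μ(34) = 1, μ(35) = 1, μ(37) = -1, μ(38) = 1, μ(39) = 1, μ(41) = -1, μ(42) = -1, μ(43) = -1, μ(46) = 1, μ(47) = -1, μ(51) = 1, μ(53) = -1, μ(55) = 1, μ(57) = 1, μ(58) = 1, μ(59) = -1, μ(61) = -1, μ(62) = 1, μ(65) = 1, μ(66) = -1, μ(67) = -1, μ(69) = 1, μ(70) = -1, μ(71) = -1, μ(73) = -1, μ(74) = 1, μ(77) = 1, μ(78) = -1, μ(79) = -1, μ(82) = 1, μ(83) = -1, μ(85) = 1, μ(86) = 1, μ(87) = 1, μ(89) = -1, μ(91) = 1, μ(93) = 1, μ(94) = 1, μ(95) = 1, μ(97) = -1, μ(101) = -1, μ(102) = -1, μ(103) = -1, μ(105) = -1, μ(106) = 1, μ(107) = -1, μ(109) = -1, μ(110) = -1, μ(111) = 1, μ(113) = -1, μ(114) = -1, μ(115) = 1, μ(118) = 1, μ(119) = 1, μ(122) = 1, μ(123) = 1, μ(127) = -1, μ(129) = 1, μ(130) = -1, μ(131) = -1, with μ = 0 on non-squarefree integers. Summing μ(k)/k for k where μ(k) ≠ 0 gives -4282394934202784040475989054340166706696769726931/525896479052627740771371797072411912900610967452630 ≈ -0.0081. (PNT ⟺ this sum → 0 as n → ∞.)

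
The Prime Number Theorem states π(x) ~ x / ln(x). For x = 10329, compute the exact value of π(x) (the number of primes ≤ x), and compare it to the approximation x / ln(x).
π(10329) = 1266;  x/ln(x) ≈ 1117.53;  relative error ≈ 11.73%.

Directly count primes up to 10329: π(10329) = 1266. The PNT approximation gives 10329/ln(10329) ≈ 10329/9.24271 ≈ 1117.53. Relative error (π(x) − x/ln(x)) / π(x) ≈ 11.73%; the approximation is known to undercount slightly (Li(x) is a better estimate).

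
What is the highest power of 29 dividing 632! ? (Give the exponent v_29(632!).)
v_29(632!) = 21

Legendre's formula: v_p(n!) = Σ_{k ≥ 1} ⌊n / p^k⌋. For p = 29, n = 632, the terms are:
  ⌊632/29^1⌋ = ⌊632/29⌋ = 21
(the next term ⌊632/29^2⌋ = 0, terminating the sum). Summing: v_29(632!) = 21 = 21.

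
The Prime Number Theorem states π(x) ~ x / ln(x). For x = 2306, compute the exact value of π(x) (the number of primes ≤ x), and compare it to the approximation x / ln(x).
π(2306) = 342;  x/ln(x) ≈ 297.81;  relative error ≈ 12.92%.

Directly count primes up to 2306: π(2306) = 342. The PNT approximation gives 2306/ln(2306) ≈ 2306/7.74327 ≈ 297.81. Relative error (π(x) − x/ln(x)) / π(x) ≈ 12.92%; the approximation is known to undercount slightly (Li(x) is a better estimate).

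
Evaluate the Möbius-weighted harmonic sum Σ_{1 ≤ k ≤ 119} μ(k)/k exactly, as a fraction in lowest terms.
Σ μ(k)/k = -57036343158881297864991132838495688289960443/6322010928083521557629041258308732498654937398

Values of μ(k) for 1 ≤ k ≤ 119: μ(1) = 1, μ(2) = -1, μ(3) = -1, μ(5) = -1, μ(6) = 1, μ(7) = -1, μ(10) = 1, μ(11) = -1, μ(13) = -1, μ(14) = 1, μ(15) = 1, μ(17) = -1, μ(19) = -1, μ(21) = 1, μ(22) = 1, μ(23) = -1, μ(26) = 1, μ(29) = -1, μ(30) = -1, μ(31) = -1, μ(33) = 1, μ(34) = 1, μ(35) = 1, μ(37) = -1, μ(38) = 1, μ(39) = 1, μ(41) = -1, μ(42) = -1, μ(43) = -1, μ(46) = 1, μ(47) = -1, μ(51) = 1, μ(53) = -1, μ(55) = 1, μ(57) = 1, μ(58) = 1, μ(59) = -1, μ(61) = -1, μ(62) = 1, μ(65) = 1, μ(66) = -1, μ(67) = -1, μ(69) = 1, μ(70) = -1, μ(71) = -1, μ(73) = -1, μ(74) = 1, μ(77) = 1, μ(78) = -1, μ(79) = -1, μ(82) = 1, μ(83) = -1, μ(85) = 1, μ(86) = 1, μ(87) = 1, μ(89) = -1, μ(91) = 1, μ(93) = 1, μ(94) = 1, μ(95) = 1, μ(97) = -1, μ(101) = -1, μ(102) = -1, μ(103) = -1, μ(105) = -1, μ(106) = 1, μ(107) = -1, μ(109) = -1, μ(110) = -1, μ(111) = 1, μ(113) = -1, μ(114) = -1, μ(115) = 1, μ(118) = 1, μ(119) = 1, with μ = 0 on non-squarefree integers. Summing μ(k)/k for k where μ(k) ≠ 0 gives -57036343158881297864991132838495688289960443/6322010928083521557629041258308732498654937398 ≈ -0.0090. (PNT ⟺ this sum → 0 as n → ∞.)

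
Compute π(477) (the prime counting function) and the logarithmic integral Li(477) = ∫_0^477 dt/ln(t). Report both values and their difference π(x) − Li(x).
π(477) = 91;  Li(477) ≈ 98.08;  π(x) − Li(x) ≈ -7.08.

Direct count of primes ≤ 477 gives π(477) = 91. Numerical evaluation of the logarithmic integral gives Li(477) ≈ 98.08. The difference π(x) − Li(x) ≈ -7.08 is typically negative for small/moderate x (Li(x) overestimates), though Littlewood's theorem shows this sign changes infinitely often.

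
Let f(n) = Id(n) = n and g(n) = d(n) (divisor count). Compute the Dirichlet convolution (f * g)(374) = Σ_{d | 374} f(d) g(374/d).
(Id * d)(374) = 988

Divisors of 374: [1, 2, 11, 17, 22, 34, 187, 374]. For each d | 374:
  d = 1: Id(1) · d(374/1) = 1 · 8 = 8
  d = 2: Id(2) · d(374/2) = 2 · 4 = 8
  d = 11: Id(11) · d(374/11) = 11 · 4 = 44
  d = 17: Id(17) · d(374/17) = 17 · 4 = 68
  d = 22: Id(22) · d(374/22) = 22 · 2 = 44
  d = 34: Id(34) · d(374/34) = 34 · 2 = 68
  d = 187: Id(187) · d(374/187) = 187 · 2 = 374
  d = 374: Id(374) · d(374/374) = 374 · 1 = 374
Summing: (Id * d)(374) = 8 + 8 + 44 + 68 + 44 + 68 + 374 + 374 = 988.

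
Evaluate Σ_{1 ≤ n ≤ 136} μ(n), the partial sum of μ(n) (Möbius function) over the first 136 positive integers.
Σ_{n ≤ 136} μ(n) = -1

Compute μ(n) for each 1 ≤ n ≤ 136: μ(1) = 1, μ(2) = -1, μ(3) = -1, μ(4) = 0, μ(5) = -1, μ(6) = 1, μ(7) = -1, μ(8) = 0, μ(9) = 0, μ(10) = 1, μ(11) = -1, μ(12) = 0, μ(13) = -1, μ(14) = 1, μ(15) = 1, μ(16) = 0, μ(17) = -1, μ(18) = 0, μ(19) = -1, μ(20) = 0, μ(21) = 1, μ(22) = 1, μ(23) = -1, μ(24) = 0, μ(25) = 0, μ(26) = 1, μ(27) = 0, μ(28) = 0, μ(29) = -1, μ(30) = -1, μ(31) = -1, μ(32) = 0, μ(33) = 1, μ(34) = 1, μ(35) = 1, μ(36) = 0, μ(37) = -1, μ(38) = 1, μ(39) = 1, μ(40) = 0, μ(41) = -1, μ(42) = -1, μ(43) = -1, μ(44) = 0, μ(45) = 0, μ(46) = 1, μ(47) = -1, μ(48) = 0, μ(49) = 0, μ(50) = 0, μ(51) = 1, μ(52) = 0, μ(53) = -1, μ(54) = 0, μ(55) = 1, μ(56) = 0, μ(57) = 1, μ(58) = 1, μ(59) = -1, μ(60) = 0, μ(61) = -1, μ(62) = 1, μ(63) = 0, μ(64) = 0, μ(65) = 1, μ(66) = -1, μ(67) = -1, μ(68) = 0, μ(69) = 1, μ(70) = -1, μ(71) = -1, μ(72) = 0, μ(73) = -1, μ(74) = 1, μ(75) = 0, μ(76) = 0, μ(77) = 1, μ(78) = -1, μ(79) = -1, μ(80) = 0, μ(81) = 0, μ(82) = 1, μ(83) = -1, μ(84) = 0, μ(85) = 1, μ(86) = 1, μ(87) = 1, μ(88) = 0, μ(89) = -1, μ(90) = 0, μ(91) = 1, μ(92) = 0, μ(93) = 1, μ(94) = 1, μ(95) = 1, μ(96) = 0, μ(97) = -1, μ(98) = 0, μ(99) = 0, μ(100) = 0, μ(101) = -1, μ(102) = -1, μ(103) = -1, μ(104) = 0, μ(105) = -1, μ(106) = 1, μ(107) = -1, μ(108) = 0, μ(109) = -1, μ(110) = -1, μ(111) = 1, μ(112) = 0, μ(113) = -1, μ(114) = -1, μ(115) = 1, μ(116) = 0, μ(117) = 0, μ(118) = 1, μ(119) = 1, μ(120) = 0, μ(121) = 0, μ(122) = 1, μ(123) = 1, μ(124) = 0, μ(125) = 0, μ(126) = 0, μ(127) = -1, μ(128) = 0, μ(129) = 1, μ(130) = -1, μ(131) = -1, μ(132) = 0, μ(133) = 1, μ(134) = 1, μ(135) = 0, μ(136) = 0. Summing all 136 values: -1. (Mertens function M(x) = Σ_{n ≤ x} μ(n); on average M(x) should be small (PNT ⟺ M(x) = o(x)).)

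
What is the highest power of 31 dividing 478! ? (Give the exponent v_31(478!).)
v_31(478!) = 15

Legendre's formula: v_p(n!) = Σ_{k ≥ 1} ⌊n / p^k⌋. For p = 31, n = 478, the terms are:
  ⌊478/31^1⌋ = ⌊478/31⌋ = 15
(the next term ⌊478/31^2⌋ = 0, terminating the sum). Summing: v_31(478!) = 15 = 15.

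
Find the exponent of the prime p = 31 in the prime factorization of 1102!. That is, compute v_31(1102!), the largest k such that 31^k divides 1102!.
v_31(1102!) = 36

Legendre's formula: v_p(n!) = Σ_{k ≥ 1} ⌊n / p^k⌋. For p = 31, n = 1102, the terms are:
  ⌊1102/31^1⌋ = ⌊1102/31⌋ = 35
  ⌊1102/31^2⌋ = ⌊1102/961⌋ = 1
(the next term ⌊1102/31^3⌋ = 0, terminating the sum). Summing: v_31(1102!) = 35 + 1 = 36.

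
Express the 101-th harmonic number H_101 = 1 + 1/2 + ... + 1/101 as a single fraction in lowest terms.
H_101 = 1463919079240743966268954674710929768361083/281670315928038407744716588098661706369472

Direct summation: H_101 = 1 + 1/2 + ... + 1/101. The least common denominator is lcm(1, ..., 101) = 7041757898200960193617914702466542659236800; over this denominator the numerator is 7041757898200960193617914702466542659236800 + 3520878949100480096808957351233271329618400 + 2347252632733653397872638234155514219745600 + 1760439474550240048404478675616635664809200 + 1408351579640192038723582940493308531847360 + 1173626316366826698936319117077757109872800 + 1005965414028708599088273528923791808462400 + 880219737275120024202239337808317832404600 + 782417544244551132624212744718504739915200 + 704175789820096019361791470246654265923680 + 640159808927360017601628609315140241748800 + 586813158183413349468159558538878554936400 + 541673684476996937970608823266657127633600 + 502982707014354299544136764461895904231200 + 469450526546730679574527646831102843949120 + 440109868637560012101119668904158916202300 + 414221052835350599624583217792149568190400 + 391208772122275566312106372359252369957600 + 370618836747418957558837615919291718907200 + 352087894910048009680895735123327132961840 + 335321804676236199696091176307930602820800 + 320079904463680008800814304657570120874400 + 306163386878302617113822378368110550401600 + 293406579091706674734079779269439277468200 + 281670315928038407744716588098661706369472 + 270836842238498468985304411633328563816800 + 260805848081517044208070914906168246638400 + 251491353507177149772068382230947952115600 + 242819237868998627366134989740225608939200 + 234725263273365339787263823415551421974560 + 227153480587127748181223054918275569652800 + 220054934318780006050559834452079458101150 + 213386602975786672533876203105046747249600 + 207110526417675299812291608896074784095200 + 201193082805741719817654705784758361692480 + 195604386061137783156053186179626184978800 + 190317781032458383611294991958555207006400 + 185309418373709478779418807959645859453600 + 180557894825665645990202941088885709211200 + 176043947455024004840447867561663566480920 + 171750192639047809600436943962598601444800 + 167660902338118099848045588153965301410400 + 163761811586068841712044527964338201377600 + 160039952231840004400407152328785060437200 + 156483508848910226524842548943700947983040 + 153081693439151308556911189184055275200800 + 149824636131935323268466270265245588494400 + 146703289545853337367039889634719638734100 + 143709344861244085584039075560541686923200 + 140835157964019203872358294049330853184736 + 138073684278450199874861072597383189396800 + 135418421119249234492652205816664281908400 + 132863356569829437615432352876727219985600 + 130402924040758522104035457453084123319200 + 128031961785472003520325721863028048349760 + 125745676753588574886034191115473976057800 + 123539612249139652519612538639763906302400 + 121409618934499313683067494870112804469600 + 119351828783067121925727367838415977275200 + 117362631636682669893631911707775710987280 + 115438654068868199895375650860107256708800 + 113576740293563874090611527459137784826400 + 111773934892078733232030392102643534273600 + 110027467159390003025279917226039729050575 + 108334736895399387594121764653331425526720 + 106693301487893336266938101552523373624800 + 105100864152253137218177831380097651630400 + 103555263208837649906145804448037392047600 + 102054462292767539037940792789370183467200 + 100596541402870859908827352892379180846240 + 99179688707055777374900207076993558580800 + 97802193030568891578026593089813092489400 + 96462436961656988953670064417349899441600 + 95158890516229191805647495979277603503200 + 93890105309346135914905529366220568789824 + 92654709186854739389709403979822929726800 + 91451401275337145371661229902162891678400 + 90278947412832822995101470544442854605600 + 89136175926594432830606515221095476699200 + 88021973727512002420223933780831783240460 + 86935282693839014736023638302056082212800 + 85875096319523904800218471981299300722400 + 84840456604830845706239936174295694689600 + 83830451169059049924022794076982650705200 + 82844210567070119924916643558429913638080 + 81880905793034420856022263982169100688800 + 80939745956332875788711663246741869646400 + 80019976115920002200203576164392530218600 + 79120875260684945995706906769286996171200 + 78241754424455113262421274471850473991520 + 77381954925285276852944117609522446804800 + 76540846719575654278455594592027637600400 + 75717826862375916060407684972758523217600 + 74912318065967661634233135132622794247200 + 74123767349483791511767523183858343781440 + 73351644772926668683519944817359819367050 + 72595442249494434985751697963572604734400 + 71854672430622042792019537780270843461600 + 71128867658595557511292067701682249083200 + 70417578982009601936179147024665426592368 + 69720375229712477164533808935312303556800 = 36597976981018599156723866867773244209027075, so H_101 = 36597976981018599156723866867773244209027075/7041757898200960193617914702466542659236800; reducing by gcd(36597976981018599156723866867773244209027075, 7041757898200960193617914702466542659236800) = 25 gives 1463919079240743966268954674710929768361083/281670315928038407744716588098661706369472 ≈ 5.19728. (The PNT-adjacent estimate ln(101) + γ ≈ 5.19234 matches within O(1/n).)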